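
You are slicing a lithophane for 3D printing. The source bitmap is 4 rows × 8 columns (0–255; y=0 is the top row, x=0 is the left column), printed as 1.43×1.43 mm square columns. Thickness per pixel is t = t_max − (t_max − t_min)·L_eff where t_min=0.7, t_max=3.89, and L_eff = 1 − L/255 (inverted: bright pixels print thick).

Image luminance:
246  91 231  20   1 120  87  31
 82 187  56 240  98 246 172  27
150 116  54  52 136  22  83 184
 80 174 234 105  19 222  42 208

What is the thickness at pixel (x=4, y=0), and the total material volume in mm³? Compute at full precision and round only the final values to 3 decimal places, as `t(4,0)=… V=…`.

span = t_max - t_min = 3.89 - 0.7 = 3.190
L(4,0) = 1, L_eff = 1 - 1/255 = 0.996078 (inverted)
t(4,0) = 3.89 - 3.190·0.996078 = 0.713
Σt over all 4·8 pixels = 149042/2125 ≈ 70.1374118
V = pitch²·Σt = 1.43²·149042/2125 = 143.424

t(4,0)=0.713 V=143.424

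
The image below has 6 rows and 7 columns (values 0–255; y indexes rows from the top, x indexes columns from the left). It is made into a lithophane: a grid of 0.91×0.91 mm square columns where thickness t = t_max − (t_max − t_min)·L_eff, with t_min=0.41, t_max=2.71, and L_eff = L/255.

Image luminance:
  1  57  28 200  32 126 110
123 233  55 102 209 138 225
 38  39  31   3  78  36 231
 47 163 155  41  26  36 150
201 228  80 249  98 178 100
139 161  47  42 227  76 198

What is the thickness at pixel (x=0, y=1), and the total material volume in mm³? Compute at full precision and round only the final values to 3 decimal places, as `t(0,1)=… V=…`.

t(0,1)=1.601 V=58.873

span = t_max - t_min = 2.71 - 0.41 = 2.300
L(0,1) = 123, L_eff = 123/255 = 0.482353
t(0,1) = 2.71 - 2.300·0.482353 = 1.601
Σt over all 6·7 pixels = 6043/85 ≈ 71.0941176
V = pitch²·Σt = 0.91²·6043/85 = 58.873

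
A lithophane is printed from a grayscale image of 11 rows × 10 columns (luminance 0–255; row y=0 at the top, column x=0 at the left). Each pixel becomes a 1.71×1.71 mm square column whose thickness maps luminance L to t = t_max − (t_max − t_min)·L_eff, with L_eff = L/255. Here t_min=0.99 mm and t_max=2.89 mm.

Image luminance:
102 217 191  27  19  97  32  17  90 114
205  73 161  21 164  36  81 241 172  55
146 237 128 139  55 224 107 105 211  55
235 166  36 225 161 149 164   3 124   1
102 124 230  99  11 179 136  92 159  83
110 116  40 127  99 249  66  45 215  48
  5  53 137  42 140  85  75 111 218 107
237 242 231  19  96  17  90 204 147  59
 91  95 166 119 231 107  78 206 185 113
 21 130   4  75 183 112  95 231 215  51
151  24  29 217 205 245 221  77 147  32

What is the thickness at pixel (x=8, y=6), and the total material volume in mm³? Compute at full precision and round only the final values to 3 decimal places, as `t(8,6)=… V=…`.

span = t_max - t_min = 2.89 - 0.99 = 1.900
L(8,6) = 218, L_eff = 218/255 = 0.854902
t(8,6) = 2.89 - 1.900·0.854902 = 1.266
Σt over all 11·10 pixels = 93032/425 ≈ 218.8988235
V = pitch²·Σt = 1.71²·93032/425 = 640.082

t(8,6)=1.266 V=640.082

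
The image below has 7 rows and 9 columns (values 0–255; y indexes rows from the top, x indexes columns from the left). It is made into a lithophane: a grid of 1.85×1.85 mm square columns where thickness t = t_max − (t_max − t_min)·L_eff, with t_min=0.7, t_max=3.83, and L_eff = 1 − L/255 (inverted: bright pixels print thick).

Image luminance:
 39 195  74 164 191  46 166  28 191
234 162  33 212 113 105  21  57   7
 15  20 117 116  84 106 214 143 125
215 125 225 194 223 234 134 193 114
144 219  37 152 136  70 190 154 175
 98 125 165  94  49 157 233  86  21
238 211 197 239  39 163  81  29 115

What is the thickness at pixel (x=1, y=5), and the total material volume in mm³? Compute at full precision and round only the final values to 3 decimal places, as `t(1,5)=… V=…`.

span = t_max - t_min = 3.83 - 0.7 = 3.130
L(1,5) = 125, L_eff = 1 - 125/255 = 0.509804 (inverted)
t(1,5) = 3.83 - 3.130·0.509804 = 2.234
Σt over all 7·9 pixels = 1853713/12750 ≈ 145.3892549
V = pitch²·Σt = 1.85²·1853713/12750 = 497.595

t(1,5)=2.234 V=497.595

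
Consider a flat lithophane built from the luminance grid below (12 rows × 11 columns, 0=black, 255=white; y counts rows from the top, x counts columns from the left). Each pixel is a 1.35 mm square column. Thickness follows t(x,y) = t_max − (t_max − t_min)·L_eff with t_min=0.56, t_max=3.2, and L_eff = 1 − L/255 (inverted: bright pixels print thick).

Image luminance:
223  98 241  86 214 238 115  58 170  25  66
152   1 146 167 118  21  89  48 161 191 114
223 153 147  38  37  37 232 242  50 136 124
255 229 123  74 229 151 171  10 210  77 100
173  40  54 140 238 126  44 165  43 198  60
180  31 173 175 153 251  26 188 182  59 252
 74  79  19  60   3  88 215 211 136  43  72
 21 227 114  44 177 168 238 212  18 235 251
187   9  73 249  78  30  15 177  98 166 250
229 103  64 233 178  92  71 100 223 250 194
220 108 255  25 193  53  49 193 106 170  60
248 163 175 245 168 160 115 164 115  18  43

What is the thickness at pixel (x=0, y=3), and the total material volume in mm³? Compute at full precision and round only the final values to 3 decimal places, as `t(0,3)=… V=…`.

span = t_max - t_min = 3.2 - 0.56 = 2.640
L(0,3) = 255, L_eff = 1 - 255/255 = 0.000000 (inverted)
t(0,3) = 3.2 - 2.640·0.000000 = 3.200
Σt over all 12·11 pixels = 255.728
V = pitch²·Σt = 1.35²·255.728 = 466.064

t(0,3)=3.200 V=466.064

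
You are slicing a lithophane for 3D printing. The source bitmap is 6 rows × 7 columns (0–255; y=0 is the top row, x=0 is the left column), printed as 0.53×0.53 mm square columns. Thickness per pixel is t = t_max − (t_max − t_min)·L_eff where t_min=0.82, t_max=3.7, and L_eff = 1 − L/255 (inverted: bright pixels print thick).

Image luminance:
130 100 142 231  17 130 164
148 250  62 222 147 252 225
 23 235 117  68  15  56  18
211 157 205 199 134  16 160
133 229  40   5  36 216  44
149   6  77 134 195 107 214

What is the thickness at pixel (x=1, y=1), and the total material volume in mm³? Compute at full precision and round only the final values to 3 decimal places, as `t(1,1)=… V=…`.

span = t_max - t_min = 3.7 - 0.82 = 2.880
L(1,1) = 250, L_eff = 1 - 250/255 = 0.019608 (inverted)
t(1,1) = 3.7 - 2.880·0.019608 = 3.644
Σt over all 6·7 pixels = 203241/2125 ≈ 95.6428235
V = pitch²·Σt = 0.53²·203241/2125 = 26.866

t(1,1)=3.644 V=26.866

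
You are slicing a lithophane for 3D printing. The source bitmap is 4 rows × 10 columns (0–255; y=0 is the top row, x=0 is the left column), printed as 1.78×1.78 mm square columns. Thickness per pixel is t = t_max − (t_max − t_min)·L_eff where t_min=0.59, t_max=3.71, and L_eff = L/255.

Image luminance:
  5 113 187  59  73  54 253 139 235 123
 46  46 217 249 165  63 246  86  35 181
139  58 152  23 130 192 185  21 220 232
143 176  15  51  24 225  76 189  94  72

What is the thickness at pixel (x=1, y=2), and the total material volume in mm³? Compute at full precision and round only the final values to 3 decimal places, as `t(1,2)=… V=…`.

span = t_max - t_min = 3.71 - 0.59 = 3.120
L(1,2) = 58, L_eff = 58/255 = 0.227451
t(1,2) = 3.71 - 3.120·0.227451 = 3.000
Σt over all 4·10 pixels = 185558/2125 ≈ 87.3214118
V = pitch²·Σt = 1.78²·185558/2125 = 276.669

t(1,2)=3.000 V=276.669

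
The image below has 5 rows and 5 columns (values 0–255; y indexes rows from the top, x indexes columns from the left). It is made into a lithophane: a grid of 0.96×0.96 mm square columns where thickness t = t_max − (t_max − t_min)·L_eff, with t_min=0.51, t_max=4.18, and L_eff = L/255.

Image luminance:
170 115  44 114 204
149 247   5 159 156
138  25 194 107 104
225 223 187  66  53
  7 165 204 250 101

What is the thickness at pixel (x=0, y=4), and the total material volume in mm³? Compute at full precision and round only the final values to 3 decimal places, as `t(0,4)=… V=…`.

t(0,4)=4.079 V=51.051

span = t_max - t_min = 4.18 - 0.51 = 3.670
L(0,4) = 7, L_eff = 7/255 = 0.027451
t(0,4) = 4.18 - 3.670·0.027451 = 4.079
Σt over all 5·5 pixels = 706273/12750 ≈ 55.3939608
V = pitch²·Σt = 0.96²·706273/12750 = 51.051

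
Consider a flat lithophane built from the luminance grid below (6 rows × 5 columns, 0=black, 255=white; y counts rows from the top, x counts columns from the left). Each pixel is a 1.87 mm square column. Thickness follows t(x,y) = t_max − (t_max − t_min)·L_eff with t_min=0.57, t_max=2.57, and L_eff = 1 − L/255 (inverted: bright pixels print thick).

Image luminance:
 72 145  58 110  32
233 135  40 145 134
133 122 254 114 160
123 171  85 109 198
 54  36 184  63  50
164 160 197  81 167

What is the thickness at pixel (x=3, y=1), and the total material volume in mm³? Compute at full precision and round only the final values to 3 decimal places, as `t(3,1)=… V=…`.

t(3,1)=1.707 V=162.071

span = t_max - t_min = 2.57 - 0.57 = 2.000
L(3,1) = 145, L_eff = 1 - 145/255 = 0.431373 (inverted)
t(3,1) = 2.57 - 2.000·0.431373 = 1.707
Σt over all 6·5 pixels = 7879/170 ≈ 46.3470588
V = pitch²·Σt = 1.87²·7879/170 = 162.071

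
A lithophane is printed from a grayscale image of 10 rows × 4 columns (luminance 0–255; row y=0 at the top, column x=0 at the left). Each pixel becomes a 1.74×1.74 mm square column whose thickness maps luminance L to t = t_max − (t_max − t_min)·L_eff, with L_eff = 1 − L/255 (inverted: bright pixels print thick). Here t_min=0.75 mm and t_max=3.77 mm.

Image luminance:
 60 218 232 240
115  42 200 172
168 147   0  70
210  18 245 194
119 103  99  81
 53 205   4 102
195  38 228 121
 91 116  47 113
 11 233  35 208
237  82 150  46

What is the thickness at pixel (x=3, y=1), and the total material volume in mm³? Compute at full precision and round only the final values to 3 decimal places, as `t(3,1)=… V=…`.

t(3,1)=2.787 V=271.831

span = t_max - t_min = 3.77 - 0.75 = 3.020
L(3,1) = 172, L_eff = 1 - 172/255 = 0.325490 (inverted)
t(3,1) = 3.77 - 3.020·0.325490 = 2.787
Σt over all 10·4 pixels = 572374/6375 ≈ 89.7841569
V = pitch²·Σt = 1.74²·572374/6375 = 271.831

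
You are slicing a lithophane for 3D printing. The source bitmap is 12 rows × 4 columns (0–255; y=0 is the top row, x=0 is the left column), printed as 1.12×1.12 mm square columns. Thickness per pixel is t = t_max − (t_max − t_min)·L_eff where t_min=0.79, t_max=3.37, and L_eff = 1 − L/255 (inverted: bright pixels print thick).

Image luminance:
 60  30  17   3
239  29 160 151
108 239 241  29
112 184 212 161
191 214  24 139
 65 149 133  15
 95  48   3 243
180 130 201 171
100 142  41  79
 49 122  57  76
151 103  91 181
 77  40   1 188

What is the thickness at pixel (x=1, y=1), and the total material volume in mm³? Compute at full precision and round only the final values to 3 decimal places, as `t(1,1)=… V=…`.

t(1,1)=1.083 V=117.041

span = t_max - t_min = 3.37 - 0.79 = 2.580
L(1,1) = 29, L_eff = 1 - 29/255 = 0.886275 (inverted)
t(1,1) = 3.37 - 2.580·0.886275 = 1.083
Σt over all 12·4 pixels = 93.304
V = pitch²·Σt = 1.12²·93.304 = 117.041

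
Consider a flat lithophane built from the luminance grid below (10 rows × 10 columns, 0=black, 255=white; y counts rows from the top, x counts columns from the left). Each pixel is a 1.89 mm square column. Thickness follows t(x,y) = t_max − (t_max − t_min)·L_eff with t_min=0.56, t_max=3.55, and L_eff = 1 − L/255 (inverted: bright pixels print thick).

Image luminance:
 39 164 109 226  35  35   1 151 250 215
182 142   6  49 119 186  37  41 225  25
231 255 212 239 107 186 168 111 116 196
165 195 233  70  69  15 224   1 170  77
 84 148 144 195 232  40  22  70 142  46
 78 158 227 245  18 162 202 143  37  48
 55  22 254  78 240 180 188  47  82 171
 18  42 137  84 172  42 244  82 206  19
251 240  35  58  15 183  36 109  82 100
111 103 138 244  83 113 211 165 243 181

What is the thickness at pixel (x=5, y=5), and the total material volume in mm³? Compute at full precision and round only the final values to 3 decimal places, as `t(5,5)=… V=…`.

t(5,5)=2.460 V=735.407

span = t_max - t_min = 3.55 - 0.56 = 2.990
L(5,5) = 162, L_eff = 1 - 162/255 = 0.364706 (inverted)
t(5,5) = 3.55 - 2.990·0.364706 = 2.460
Σt over all 10·10 pixels = 2624909/12750 ≈ 205.8752157
V = pitch²·Σt = 1.89²·2624909/12750 = 735.407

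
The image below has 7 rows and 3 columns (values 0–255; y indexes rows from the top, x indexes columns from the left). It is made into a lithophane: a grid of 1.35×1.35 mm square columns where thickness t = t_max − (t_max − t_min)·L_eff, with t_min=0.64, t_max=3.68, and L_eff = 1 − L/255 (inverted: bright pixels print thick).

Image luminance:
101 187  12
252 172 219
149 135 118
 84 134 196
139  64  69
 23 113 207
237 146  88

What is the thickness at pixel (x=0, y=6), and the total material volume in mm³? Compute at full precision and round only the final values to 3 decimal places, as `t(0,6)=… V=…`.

t(0,6)=3.465 V=86.308

span = t_max - t_min = 3.68 - 0.64 = 3.040
L(0,6) = 237, L_eff = 1 - 237/255 = 0.070588 (inverted)
t(0,6) = 3.68 - 3.040·0.070588 = 3.465
Σt over all 7·3 pixels = 12076/255 ≈ 47.3568627
V = pitch²·Σt = 1.35²·12076/255 = 86.308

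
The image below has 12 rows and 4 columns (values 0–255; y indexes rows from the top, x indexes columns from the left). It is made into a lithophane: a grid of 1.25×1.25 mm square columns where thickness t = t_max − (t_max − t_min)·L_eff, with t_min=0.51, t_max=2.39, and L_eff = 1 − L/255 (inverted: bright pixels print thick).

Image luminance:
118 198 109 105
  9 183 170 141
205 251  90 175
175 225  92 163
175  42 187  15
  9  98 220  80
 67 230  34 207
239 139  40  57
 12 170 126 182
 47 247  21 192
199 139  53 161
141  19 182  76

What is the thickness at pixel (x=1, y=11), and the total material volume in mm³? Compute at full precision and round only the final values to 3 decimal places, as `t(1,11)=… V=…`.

t(1,11)=0.650 V=109.844

span = t_max - t_min = 2.39 - 0.51 = 1.880
L(1,11) = 19, L_eff = 1 - 19/255 = 0.925490 (inverted)
t(1,11) = 2.39 - 1.880·0.925490 = 0.650
Σt over all 12·4 pixels = 89633/1275 ≈ 70.3003922
V = pitch²·Σt = 1.25²·89633/1275 = 109.844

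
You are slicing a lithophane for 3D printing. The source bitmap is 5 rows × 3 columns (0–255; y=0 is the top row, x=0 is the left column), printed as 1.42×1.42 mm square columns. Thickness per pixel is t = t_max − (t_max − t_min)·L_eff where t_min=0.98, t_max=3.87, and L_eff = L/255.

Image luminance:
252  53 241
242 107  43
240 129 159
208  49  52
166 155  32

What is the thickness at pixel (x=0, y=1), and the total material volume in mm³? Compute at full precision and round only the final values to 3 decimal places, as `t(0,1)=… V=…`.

t(0,1)=1.127 V=68.422

span = t_max - t_min = 3.87 - 0.98 = 2.890
L(0,1) = 242, L_eff = 242/255 = 0.949020
t(0,1) = 3.87 - 2.890·0.949020 = 1.127
Σt over all 5·3 pixels = 50899/1500 ≈ 33.9326667
V = pitch²·Σt = 1.42²·50899/1500 = 68.422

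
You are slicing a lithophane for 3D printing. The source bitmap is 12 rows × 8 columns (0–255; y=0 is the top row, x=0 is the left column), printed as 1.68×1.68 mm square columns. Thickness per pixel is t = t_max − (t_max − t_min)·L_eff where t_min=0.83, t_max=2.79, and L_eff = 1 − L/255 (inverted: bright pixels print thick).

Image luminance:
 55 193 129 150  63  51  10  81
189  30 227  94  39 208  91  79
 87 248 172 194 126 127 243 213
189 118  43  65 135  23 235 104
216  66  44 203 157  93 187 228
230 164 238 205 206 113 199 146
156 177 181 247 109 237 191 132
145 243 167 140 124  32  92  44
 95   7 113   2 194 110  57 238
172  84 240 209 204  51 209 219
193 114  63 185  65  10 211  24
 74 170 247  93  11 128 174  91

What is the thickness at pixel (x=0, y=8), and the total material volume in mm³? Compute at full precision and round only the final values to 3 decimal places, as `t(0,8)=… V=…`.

t(0,8)=1.560 V=510.812

span = t_max - t_min = 2.79 - 0.83 = 1.960
L(0,8) = 95, L_eff = 1 - 95/255 = 0.627451 (inverted)
t(0,8) = 2.79 - 1.960·0.627451 = 1.560
Σt over all 12·8 pixels = 230756/1275 ≈ 180.9850980
V = pitch²·Σt = 1.68²·230756/1275 = 510.812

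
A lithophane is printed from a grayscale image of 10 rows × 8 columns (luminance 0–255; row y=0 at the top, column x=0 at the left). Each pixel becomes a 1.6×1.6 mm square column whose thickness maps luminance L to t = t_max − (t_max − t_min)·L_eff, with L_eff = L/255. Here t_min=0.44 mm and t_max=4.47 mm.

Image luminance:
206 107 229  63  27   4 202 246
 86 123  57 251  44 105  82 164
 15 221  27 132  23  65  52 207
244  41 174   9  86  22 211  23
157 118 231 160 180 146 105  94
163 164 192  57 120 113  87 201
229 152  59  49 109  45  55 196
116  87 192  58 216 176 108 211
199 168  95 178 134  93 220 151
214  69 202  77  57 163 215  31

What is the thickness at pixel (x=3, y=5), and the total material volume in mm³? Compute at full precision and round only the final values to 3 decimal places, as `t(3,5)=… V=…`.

span = t_max - t_min = 4.47 - 0.44 = 4.030
L(3,5) = 57, L_eff = 57/255 = 0.223529
t(3,5) = 4.47 - 4.030·0.223529 = 3.569
Σt over all 10·8 pixels = 251216/1275 ≈ 197.0321569
V = pitch²·Σt = 1.6²·251216/1275 = 504.402

t(3,5)=3.569 V=504.402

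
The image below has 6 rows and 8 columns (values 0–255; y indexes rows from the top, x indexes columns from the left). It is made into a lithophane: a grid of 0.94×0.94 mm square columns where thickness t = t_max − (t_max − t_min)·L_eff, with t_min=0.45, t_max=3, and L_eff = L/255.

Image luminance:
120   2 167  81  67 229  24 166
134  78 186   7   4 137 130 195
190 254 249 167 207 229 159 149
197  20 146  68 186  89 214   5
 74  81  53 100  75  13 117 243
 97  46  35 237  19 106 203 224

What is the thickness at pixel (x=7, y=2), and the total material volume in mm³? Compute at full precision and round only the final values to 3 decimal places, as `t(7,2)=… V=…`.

t(7,2)=1.510 V=74.408

span = t_max - t_min = 3 - 0.45 = 2.550
L(7,2) = 149, L_eff = 149/255 = 0.584314
t(7,2) = 3 - 2.550·0.584314 = 1.510
Σt over all 6·8 pixels = 84.21
V = pitch²·Σt = 0.94²·84.21 = 74.408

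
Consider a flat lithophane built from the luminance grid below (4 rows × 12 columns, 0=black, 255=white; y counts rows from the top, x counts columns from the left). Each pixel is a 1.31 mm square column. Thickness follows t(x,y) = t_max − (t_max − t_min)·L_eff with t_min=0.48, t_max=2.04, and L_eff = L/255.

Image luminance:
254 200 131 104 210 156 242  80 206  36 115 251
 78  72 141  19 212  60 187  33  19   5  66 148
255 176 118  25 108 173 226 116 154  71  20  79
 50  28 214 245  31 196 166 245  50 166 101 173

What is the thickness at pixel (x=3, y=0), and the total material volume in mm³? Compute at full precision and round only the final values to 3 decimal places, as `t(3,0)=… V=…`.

t(3,0)=1.404 V=102.834

span = t_max - t_min = 2.04 - 0.48 = 1.560
L(3,0) = 104, L_eff = 104/255 = 0.407843
t(3,0) = 2.04 - 1.560·0.407843 = 1.404
Σt over all 4·12 pixels = 127337/2125 ≈ 59.9232941
V = pitch²·Σt = 1.31²·127337/2125 = 102.834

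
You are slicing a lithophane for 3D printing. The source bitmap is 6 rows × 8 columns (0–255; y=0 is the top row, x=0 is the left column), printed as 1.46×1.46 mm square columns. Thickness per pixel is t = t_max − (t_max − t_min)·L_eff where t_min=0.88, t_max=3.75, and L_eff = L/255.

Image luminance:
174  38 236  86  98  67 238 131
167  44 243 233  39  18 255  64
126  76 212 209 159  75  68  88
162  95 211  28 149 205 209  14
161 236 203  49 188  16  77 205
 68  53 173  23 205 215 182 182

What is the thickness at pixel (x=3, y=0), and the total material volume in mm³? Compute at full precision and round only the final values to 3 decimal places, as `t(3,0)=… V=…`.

t(3,0)=2.782 V=228.874

span = t_max - t_min = 3.75 - 0.88 = 2.870
L(3,0) = 86, L_eff = 86/255 = 0.337255
t(3,0) = 3.75 - 2.870·0.337255 = 2.782
Σt over all 6·8 pixels = 912663/8500 ≈ 107.3721176
V = pitch²·Σt = 1.46²·912663/8500 = 228.874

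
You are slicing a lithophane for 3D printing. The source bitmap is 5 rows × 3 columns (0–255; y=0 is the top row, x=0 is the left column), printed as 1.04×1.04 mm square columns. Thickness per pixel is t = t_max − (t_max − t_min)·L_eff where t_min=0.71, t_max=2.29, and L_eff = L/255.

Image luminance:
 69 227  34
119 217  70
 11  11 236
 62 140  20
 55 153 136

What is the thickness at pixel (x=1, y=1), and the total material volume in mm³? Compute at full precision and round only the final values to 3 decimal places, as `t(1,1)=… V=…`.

t(1,1)=0.945 V=26.698

span = t_max - t_min = 2.29 - 0.71 = 1.580
L(1,1) = 217, L_eff = 217/255 = 0.850980
t(1,1) = 2.29 - 1.580·0.850980 = 0.945
Σt over all 5·3 pixels = 41963/1700 ≈ 24.6841176
V = pitch²·Σt = 1.04²·41963/1700 = 26.698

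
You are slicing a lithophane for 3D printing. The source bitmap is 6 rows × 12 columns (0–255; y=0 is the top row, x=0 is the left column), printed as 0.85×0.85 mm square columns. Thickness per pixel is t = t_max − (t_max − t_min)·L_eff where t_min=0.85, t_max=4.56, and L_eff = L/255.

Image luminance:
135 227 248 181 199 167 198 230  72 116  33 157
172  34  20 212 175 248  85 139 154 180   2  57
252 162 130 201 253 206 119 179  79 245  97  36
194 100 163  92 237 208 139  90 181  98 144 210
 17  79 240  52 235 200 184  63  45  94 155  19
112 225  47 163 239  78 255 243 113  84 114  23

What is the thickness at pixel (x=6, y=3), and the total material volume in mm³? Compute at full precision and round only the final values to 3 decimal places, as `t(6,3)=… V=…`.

span = t_max - t_min = 4.56 - 0.85 = 3.710
L(6,3) = 139, L_eff = 139/255 = 0.545098
t(6,3) = 4.56 - 3.710·0.545098 = 2.538
Σt over all 6·12 pixels = 12101/68 ≈ 177.9558824
V = pitch²·Σt = 0.85²·12101/68 = 128.573

t(6,3)=2.538 V=128.573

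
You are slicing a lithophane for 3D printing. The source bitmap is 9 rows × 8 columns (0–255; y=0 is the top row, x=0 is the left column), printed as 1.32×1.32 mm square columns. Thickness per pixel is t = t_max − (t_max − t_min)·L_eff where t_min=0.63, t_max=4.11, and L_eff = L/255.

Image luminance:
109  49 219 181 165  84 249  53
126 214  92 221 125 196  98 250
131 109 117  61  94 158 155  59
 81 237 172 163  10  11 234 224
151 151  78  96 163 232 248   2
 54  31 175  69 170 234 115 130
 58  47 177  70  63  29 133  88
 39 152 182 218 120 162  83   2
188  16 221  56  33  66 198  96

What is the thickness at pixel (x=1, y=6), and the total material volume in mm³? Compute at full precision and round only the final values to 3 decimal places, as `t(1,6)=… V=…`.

t(1,6)=3.469 V=300.581

span = t_max - t_min = 4.11 - 0.63 = 3.480
L(1,6) = 47, L_eff = 47/255 = 0.184314
t(1,6) = 4.11 - 3.480·0.184314 = 3.469
Σt over all 9·8 pixels = 366583/2125 ≈ 172.5096471
V = pitch²·Σt = 1.32²·366583/2125 = 300.581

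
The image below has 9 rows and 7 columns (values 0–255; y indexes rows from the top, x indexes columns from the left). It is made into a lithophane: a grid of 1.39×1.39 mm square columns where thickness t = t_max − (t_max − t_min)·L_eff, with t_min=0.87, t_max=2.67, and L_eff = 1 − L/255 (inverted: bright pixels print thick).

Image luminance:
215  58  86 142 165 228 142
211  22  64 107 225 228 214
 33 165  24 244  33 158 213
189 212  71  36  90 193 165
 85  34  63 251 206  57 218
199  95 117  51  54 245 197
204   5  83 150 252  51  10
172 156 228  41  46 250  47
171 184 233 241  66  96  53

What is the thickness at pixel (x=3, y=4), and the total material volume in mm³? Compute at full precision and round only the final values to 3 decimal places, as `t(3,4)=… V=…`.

t(3,4)=2.642 V=222.424

span = t_max - t_min = 2.67 - 0.87 = 1.800
L(3,4) = 251, L_eff = 1 - 251/255 = 0.015686 (inverted)
t(3,4) = 2.67 - 1.800·0.015686 = 2.642
Σt over all 9·7 pixels = 39141/340 ≈ 115.1205882
V = pitch²·Σt = 1.39²·39141/340 = 222.424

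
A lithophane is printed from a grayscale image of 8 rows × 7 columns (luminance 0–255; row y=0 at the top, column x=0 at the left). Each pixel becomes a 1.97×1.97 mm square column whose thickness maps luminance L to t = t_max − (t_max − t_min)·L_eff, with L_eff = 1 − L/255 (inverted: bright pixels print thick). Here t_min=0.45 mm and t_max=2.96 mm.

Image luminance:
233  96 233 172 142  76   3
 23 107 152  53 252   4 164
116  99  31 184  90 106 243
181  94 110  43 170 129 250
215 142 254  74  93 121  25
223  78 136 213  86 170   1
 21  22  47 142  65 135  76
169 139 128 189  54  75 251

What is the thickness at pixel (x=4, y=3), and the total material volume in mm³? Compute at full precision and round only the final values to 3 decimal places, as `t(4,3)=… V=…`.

span = t_max - t_min = 2.96 - 0.45 = 2.510
L(4,3) = 170, L_eff = 1 - 170/255 = 0.333333 (inverted)
t(4,3) = 2.96 - 2.510·0.333333 = 2.123
Σt over all 8·7 pixels = 1583/17 ≈ 93.1176471
V = pitch²·Σt = 1.97²·1583/17 = 361.380

t(4,3)=2.123 V=361.380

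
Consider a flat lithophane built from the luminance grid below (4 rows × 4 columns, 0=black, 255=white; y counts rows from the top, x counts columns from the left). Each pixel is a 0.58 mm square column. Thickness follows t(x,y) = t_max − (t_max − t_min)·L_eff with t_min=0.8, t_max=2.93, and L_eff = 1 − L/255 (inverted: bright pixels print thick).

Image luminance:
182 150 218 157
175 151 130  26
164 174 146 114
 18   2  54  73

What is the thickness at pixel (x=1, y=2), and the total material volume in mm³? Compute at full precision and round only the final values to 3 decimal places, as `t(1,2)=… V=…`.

span = t_max - t_min = 2.93 - 0.8 = 2.130
L(1,2) = 174, L_eff = 1 - 174/255 = 0.317647 (inverted)
t(1,2) = 2.93 - 2.130·0.317647 = 2.253
Σt over all 4·4 pixels = 123057/4250 ≈ 28.9545882
V = pitch²·Σt = 0.58²·123057/4250 = 9.740

t(1,2)=2.253 V=9.740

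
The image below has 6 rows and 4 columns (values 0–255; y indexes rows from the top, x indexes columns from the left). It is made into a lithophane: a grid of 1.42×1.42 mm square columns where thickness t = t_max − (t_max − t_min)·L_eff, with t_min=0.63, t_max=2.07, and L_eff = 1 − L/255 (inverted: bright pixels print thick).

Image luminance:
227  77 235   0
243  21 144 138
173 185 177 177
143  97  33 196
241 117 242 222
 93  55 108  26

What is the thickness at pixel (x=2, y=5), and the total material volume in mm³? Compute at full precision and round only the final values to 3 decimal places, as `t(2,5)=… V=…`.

t(2,5)=1.240 V=68.861

span = t_max - t_min = 2.07 - 0.63 = 1.440
L(2,5) = 108, L_eff = 1 - 108/255 = 0.576471 (inverted)
t(2,5) = 2.07 - 1.440·0.576471 = 1.240
Σt over all 6·4 pixels = 14514/425 ≈ 34.1505882
V = pitch²·Σt = 1.42²·14514/425 = 68.861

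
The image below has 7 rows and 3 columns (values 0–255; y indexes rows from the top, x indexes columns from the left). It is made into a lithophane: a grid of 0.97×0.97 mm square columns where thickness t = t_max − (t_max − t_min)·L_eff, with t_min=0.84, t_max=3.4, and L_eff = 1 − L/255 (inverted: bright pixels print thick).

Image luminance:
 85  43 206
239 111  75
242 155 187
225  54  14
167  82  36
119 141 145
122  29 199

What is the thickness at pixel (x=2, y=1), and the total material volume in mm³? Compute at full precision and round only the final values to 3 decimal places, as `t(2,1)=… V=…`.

t(2,1)=1.593 V=41.875

span = t_max - t_min = 3.4 - 0.84 = 2.560
L(2,1) = 75, L_eff = 1 - 75/255 = 0.705882 (inverted)
t(2,1) = 3.4 - 2.560·0.705882 = 1.593
Σt over all 7·3 pixels = 94573/2125 ≈ 44.5049412
V = pitch²·Σt = 0.97²·94573/2125 = 41.875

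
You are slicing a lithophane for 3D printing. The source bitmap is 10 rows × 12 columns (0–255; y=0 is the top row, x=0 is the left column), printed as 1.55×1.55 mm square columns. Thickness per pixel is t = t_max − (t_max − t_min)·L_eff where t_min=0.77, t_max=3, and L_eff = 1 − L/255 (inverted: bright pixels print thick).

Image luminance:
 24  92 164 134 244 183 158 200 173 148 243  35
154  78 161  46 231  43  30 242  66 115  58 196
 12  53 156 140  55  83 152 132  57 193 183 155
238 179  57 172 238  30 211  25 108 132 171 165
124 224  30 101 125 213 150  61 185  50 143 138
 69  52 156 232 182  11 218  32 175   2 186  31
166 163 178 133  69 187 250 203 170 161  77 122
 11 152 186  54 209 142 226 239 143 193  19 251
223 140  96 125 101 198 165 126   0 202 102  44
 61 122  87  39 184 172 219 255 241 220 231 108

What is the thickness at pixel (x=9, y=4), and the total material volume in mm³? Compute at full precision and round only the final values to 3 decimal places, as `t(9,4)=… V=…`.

t(9,4)=1.207 V=565.926

span = t_max - t_min = 3 - 0.77 = 2.230
L(9,4) = 50, L_eff = 1 - 50/255 = 0.803922 (inverted)
t(9,4) = 3 - 2.230·0.803922 = 1.207
Σt over all 10·12 pixels = 600671/2550 ≈ 235.5572549
V = pitch²·Σt = 1.55²·600671/2550 = 565.926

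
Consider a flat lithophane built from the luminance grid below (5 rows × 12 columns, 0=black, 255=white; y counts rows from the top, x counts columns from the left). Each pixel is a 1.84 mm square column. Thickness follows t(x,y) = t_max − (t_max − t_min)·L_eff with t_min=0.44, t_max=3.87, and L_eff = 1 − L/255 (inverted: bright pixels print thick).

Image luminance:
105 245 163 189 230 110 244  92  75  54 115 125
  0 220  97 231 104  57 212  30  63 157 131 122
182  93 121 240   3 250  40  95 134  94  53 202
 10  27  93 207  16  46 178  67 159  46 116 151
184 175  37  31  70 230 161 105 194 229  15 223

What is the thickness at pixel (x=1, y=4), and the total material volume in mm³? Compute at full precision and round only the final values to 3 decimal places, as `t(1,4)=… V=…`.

t(1,4)=2.794 V=428.559

span = t_max - t_min = 3.87 - 0.44 = 3.430
L(1,4) = 175, L_eff = 1 - 175/255 = 0.313725 (inverted)
t(1,4) = 3.87 - 3.430·0.313725 = 2.794
Σt over all 5·12 pixels = 806966/6375 ≈ 126.5829020
V = pitch²·Σt = 1.84²·806966/6375 = 428.559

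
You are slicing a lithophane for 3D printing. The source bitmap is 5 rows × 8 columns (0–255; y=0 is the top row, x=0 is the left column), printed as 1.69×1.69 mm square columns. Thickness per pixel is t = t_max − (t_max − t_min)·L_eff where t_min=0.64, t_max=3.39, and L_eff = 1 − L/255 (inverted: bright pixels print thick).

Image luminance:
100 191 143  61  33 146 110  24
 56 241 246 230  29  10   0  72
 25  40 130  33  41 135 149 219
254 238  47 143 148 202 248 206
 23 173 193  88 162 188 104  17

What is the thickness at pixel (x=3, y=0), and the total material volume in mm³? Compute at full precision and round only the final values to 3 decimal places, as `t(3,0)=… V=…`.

t(3,0)=1.298 V=223.980

span = t_max - t_min = 3.39 - 0.64 = 2.750
L(3,0) = 61, L_eff = 1 - 61/255 = 0.760784 (inverted)
t(3,0) = 3.39 - 2.750·0.760784 = 1.298
Σt over all 5·8 pixels = 7999/102 ≈ 78.4215686
V = pitch²·Σt = 1.69²·7999/102 = 223.980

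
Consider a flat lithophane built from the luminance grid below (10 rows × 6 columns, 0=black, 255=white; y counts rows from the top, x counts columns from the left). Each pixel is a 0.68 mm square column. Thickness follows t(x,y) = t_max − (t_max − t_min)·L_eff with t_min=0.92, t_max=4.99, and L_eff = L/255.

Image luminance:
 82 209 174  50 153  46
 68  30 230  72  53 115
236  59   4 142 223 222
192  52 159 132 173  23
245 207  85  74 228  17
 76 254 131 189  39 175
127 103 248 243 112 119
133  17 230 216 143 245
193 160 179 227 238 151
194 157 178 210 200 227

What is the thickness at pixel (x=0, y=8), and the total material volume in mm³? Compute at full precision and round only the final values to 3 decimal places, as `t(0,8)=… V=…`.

t(0,8)=1.910 V=72.987

span = t_max - t_min = 4.99 - 0.92 = 4.070
L(0,8) = 193, L_eff = 193/255 = 0.756863
t(0,8) = 4.99 - 4.070·0.756863 = 1.910
Σt over all 10·6 pixels = 4025017/25500 ≈ 157.8438039
V = pitch²·Σt = 0.68²·4025017/25500 = 72.987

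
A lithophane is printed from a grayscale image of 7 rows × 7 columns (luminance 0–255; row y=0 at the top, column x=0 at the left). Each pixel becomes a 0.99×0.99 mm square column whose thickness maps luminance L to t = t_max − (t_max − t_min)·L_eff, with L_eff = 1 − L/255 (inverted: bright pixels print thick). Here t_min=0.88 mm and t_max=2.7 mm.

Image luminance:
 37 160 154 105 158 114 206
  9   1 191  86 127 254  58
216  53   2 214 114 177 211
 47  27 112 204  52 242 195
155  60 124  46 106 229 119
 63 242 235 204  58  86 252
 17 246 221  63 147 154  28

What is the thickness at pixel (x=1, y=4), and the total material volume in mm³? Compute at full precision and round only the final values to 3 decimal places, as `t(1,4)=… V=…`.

t(1,4)=1.308 V=86.898

span = t_max - t_min = 2.7 - 0.88 = 1.820
L(1,4) = 60, L_eff = 1 - 60/255 = 0.764706 (inverted)
t(1,4) = 2.7 - 1.820·0.764706 = 1.308
Σt over all 7·7 pixels = 376817/4250 ≈ 88.6628235
V = pitch²·Σt = 0.99²·376817/4250 = 86.898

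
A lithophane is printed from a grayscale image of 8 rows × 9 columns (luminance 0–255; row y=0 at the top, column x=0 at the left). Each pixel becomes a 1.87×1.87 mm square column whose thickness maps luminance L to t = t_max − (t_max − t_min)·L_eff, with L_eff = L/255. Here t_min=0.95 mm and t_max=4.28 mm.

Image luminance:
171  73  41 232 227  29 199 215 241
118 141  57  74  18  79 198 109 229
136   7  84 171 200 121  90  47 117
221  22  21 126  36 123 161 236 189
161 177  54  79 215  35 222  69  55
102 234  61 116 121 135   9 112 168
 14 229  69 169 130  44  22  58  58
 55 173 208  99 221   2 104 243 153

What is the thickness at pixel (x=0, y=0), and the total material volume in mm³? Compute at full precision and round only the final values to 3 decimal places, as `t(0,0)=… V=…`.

span = t_max - t_min = 4.28 - 0.95 = 3.330
L(0,0) = 171, L_eff = 171/255 = 0.670588
t(0,0) = 4.28 - 3.330·0.670588 = 2.047
Σt over all 8·9 pixels = 65991/340 ≈ 194.0911765
V = pitch²·Σt = 1.87²·65991/340 = 678.717

t(0,0)=2.047 V=678.717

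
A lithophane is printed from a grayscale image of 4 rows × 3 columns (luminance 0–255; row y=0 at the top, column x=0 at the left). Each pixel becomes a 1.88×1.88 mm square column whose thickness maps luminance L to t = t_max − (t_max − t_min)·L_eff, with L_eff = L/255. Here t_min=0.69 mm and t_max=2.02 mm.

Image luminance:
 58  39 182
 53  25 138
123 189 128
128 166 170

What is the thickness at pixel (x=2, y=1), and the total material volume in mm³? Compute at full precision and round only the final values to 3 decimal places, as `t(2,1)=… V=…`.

span = t_max - t_min = 2.02 - 0.69 = 1.330
L(2,1) = 138, L_eff = 138/255 = 0.541176
t(2,1) = 2.02 - 1.330·0.541176 = 1.300
Σt over all 4·3 pixels = 432053/25500 ≈ 16.9432549
V = pitch²·Σt = 1.88²·432053/25500 = 59.884

t(2,1)=1.300 V=59.884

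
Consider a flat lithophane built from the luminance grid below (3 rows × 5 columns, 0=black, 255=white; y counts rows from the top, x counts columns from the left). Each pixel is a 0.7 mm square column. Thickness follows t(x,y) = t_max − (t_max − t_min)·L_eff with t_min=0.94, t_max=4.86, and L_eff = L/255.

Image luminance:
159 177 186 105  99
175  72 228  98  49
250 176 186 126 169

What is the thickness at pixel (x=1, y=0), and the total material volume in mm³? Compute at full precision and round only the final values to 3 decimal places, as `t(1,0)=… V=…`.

span = t_max - t_min = 4.86 - 0.94 = 3.920
L(1,0) = 177, L_eff = 177/255 = 0.694118
t(1,0) = 4.86 - 3.920·0.694118 = 2.139
Σt over all 3·5 pixels = 97499/2550 ≈ 38.2349020
V = pitch²·Σt = 0.7²·97499/2550 = 18.735

t(1,0)=2.139 V=18.735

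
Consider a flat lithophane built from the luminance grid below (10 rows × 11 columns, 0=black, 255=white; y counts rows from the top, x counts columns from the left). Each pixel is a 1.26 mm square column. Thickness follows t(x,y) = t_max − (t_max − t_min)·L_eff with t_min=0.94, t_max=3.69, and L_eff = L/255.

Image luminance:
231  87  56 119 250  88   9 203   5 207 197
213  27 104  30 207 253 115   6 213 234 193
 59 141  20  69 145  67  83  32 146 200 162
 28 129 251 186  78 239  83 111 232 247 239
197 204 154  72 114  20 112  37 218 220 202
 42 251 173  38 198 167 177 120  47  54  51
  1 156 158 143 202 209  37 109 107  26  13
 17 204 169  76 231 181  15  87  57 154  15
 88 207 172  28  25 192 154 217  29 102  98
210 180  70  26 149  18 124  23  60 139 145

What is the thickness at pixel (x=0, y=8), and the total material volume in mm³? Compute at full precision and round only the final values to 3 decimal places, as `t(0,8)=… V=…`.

t(0,8)=2.741 V=410.104

span = t_max - t_min = 3.69 - 0.94 = 2.750
L(0,8) = 88, L_eff = 88/255 = 0.345098
t(0,8) = 3.69 - 2.750·0.345098 = 2.741
Σt over all 10·11 pixels = 15499/60 ≈ 258.3166667
V = pitch²·Σt = 1.26²·15499/60 = 410.104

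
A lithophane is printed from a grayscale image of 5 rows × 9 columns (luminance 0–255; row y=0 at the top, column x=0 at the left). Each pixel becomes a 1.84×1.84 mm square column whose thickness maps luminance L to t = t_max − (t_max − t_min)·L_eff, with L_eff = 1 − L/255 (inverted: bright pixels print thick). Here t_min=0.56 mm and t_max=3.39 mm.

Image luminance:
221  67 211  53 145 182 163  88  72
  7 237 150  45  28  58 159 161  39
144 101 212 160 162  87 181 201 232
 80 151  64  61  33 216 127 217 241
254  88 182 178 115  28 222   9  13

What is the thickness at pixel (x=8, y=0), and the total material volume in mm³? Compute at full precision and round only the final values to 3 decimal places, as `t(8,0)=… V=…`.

t(8,0)=1.359 V=304.934

span = t_max - t_min = 3.39 - 0.56 = 2.830
L(8,0) = 72, L_eff = 1 - 72/255 = 0.717647 (inverted)
t(8,0) = 3.39 - 2.830·0.717647 = 1.359
Σt over all 5·9 pixels = 459347/5100 ≈ 90.0680392
V = pitch²·Σt = 1.84²·459347/5100 = 304.934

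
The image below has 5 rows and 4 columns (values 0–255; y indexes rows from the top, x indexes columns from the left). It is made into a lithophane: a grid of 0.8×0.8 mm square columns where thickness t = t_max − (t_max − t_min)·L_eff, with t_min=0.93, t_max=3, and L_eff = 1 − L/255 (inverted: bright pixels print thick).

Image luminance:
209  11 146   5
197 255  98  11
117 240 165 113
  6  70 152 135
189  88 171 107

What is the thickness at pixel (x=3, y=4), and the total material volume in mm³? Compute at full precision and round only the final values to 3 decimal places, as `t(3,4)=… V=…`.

span = t_max - t_min = 3 - 0.93 = 2.070
L(3,4) = 107, L_eff = 1 - 107/255 = 0.580392 (inverted)
t(3,4) = 3 - 2.070·0.580392 = 1.799
Σt over all 5·4 pixels = 65913/1700 ≈ 38.7723529
V = pitch²·Σt = 0.8²·65913/1700 = 24.814

t(3,4)=1.799 V=24.814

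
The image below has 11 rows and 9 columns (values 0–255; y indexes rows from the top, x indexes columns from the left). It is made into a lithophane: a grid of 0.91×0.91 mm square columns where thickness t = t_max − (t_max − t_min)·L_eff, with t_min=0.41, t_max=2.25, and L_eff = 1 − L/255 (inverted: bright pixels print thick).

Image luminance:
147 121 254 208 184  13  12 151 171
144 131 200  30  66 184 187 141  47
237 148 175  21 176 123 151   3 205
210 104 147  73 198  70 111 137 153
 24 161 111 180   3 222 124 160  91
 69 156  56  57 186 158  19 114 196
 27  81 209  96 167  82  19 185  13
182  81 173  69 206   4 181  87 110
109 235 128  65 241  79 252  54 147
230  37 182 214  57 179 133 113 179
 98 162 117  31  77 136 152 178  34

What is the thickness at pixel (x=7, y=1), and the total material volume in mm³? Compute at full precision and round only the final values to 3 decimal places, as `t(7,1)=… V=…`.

span = t_max - t_min = 2.25 - 0.41 = 1.840
L(7,1) = 141, L_eff = 1 - 141/255 = 0.447059 (inverted)
t(7,1) = 2.25 - 1.840·0.447059 = 1.427
Σt over all 11·9 pixels = 3337069/25500 ≈ 130.8654510
V = pitch²·Σt = 0.91²·3337069/25500 = 108.370

t(7,1)=1.427 V=108.370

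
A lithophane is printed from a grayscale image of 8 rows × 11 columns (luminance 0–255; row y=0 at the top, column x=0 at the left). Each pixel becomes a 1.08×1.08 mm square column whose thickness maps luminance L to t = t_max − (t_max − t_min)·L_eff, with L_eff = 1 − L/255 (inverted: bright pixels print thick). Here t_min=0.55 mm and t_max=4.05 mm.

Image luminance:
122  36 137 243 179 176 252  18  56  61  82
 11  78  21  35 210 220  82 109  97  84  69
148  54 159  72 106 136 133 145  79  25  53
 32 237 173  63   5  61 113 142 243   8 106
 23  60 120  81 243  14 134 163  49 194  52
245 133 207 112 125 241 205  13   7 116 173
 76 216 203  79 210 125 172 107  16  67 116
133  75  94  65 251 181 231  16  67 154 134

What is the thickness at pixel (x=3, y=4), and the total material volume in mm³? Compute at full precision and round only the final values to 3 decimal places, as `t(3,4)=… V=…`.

t(3,4)=1.662 V=219.253

span = t_max - t_min = 4.05 - 0.55 = 3.500
L(3,4) = 81, L_eff = 1 - 81/255 = 0.682353 (inverted)
t(3,4) = 4.05 - 3.500·0.682353 = 1.662
Σt over all 8·11 pixels = 95867/510 ≈ 187.9745098
V = pitch²·Σt = 1.08²·95867/510 = 219.253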